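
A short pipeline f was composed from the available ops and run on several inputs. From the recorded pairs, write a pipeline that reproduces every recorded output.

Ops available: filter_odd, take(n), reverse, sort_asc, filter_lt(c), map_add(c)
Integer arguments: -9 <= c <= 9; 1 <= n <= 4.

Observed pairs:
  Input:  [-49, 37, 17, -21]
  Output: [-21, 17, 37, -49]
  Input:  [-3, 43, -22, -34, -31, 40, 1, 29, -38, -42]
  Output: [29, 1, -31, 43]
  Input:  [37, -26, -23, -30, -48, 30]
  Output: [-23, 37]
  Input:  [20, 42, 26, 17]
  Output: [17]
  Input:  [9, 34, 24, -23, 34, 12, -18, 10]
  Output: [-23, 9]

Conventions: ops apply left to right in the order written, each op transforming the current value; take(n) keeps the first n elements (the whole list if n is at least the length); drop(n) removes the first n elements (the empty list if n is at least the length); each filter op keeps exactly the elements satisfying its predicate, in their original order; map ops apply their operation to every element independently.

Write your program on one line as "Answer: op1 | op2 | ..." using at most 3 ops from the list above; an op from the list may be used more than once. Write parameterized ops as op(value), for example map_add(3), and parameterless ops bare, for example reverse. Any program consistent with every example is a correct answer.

filter_odd | reverse | take(4)

Check, running the answer program on each example:
  [-49, 37, 17, -21] -> [-49, 37, 17, -21] -> [-21, 17, 37, -49] -> [-21, 17, 37, -49]
  [-3, 43, -22, -34, -31, 40, 1, 29, -38, -42] -> [-3, 43, -31, 1, 29] -> [29, 1, -31, 43, -3] -> [29, 1, -31, 43]
  [37, -26, -23, -30, -48, 30] -> [37, -23] -> [-23, 37] -> [-23, 37]
  [20, 42, 26, 17] -> [17] -> [17] -> [17]
  [9, 34, 24, -23, 34, 12, -18, 10] -> [9, -23] -> [-23, 9] -> [-23, 9]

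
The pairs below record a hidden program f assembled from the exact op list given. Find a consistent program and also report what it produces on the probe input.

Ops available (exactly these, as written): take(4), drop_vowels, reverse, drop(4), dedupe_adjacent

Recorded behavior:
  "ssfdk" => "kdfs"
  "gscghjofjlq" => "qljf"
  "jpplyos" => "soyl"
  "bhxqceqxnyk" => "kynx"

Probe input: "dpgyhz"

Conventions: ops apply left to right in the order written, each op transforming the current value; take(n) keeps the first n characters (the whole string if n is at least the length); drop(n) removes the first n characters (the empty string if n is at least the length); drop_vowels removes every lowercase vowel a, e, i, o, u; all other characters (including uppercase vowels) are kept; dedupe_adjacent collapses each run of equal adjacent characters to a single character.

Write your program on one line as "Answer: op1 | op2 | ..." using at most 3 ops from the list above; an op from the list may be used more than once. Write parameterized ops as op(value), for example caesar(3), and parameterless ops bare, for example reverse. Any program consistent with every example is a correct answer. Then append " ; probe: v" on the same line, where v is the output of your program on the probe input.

reverse | take(4) ; probe: "zhyg"

Check, running the answer program on each example:
  "ssfdk" -> "kdfss" -> "kdfs"
  "gscghjofjlq" -> "qljfojhgcsg" -> "qljf"
  "jpplyos" -> "soylppj" -> "soyl"
  "bhxqceqxnyk" -> "kynxqecqxhb" -> "kynx"
  probe: "dpgyhz" -> "zhygpd" -> "zhyg"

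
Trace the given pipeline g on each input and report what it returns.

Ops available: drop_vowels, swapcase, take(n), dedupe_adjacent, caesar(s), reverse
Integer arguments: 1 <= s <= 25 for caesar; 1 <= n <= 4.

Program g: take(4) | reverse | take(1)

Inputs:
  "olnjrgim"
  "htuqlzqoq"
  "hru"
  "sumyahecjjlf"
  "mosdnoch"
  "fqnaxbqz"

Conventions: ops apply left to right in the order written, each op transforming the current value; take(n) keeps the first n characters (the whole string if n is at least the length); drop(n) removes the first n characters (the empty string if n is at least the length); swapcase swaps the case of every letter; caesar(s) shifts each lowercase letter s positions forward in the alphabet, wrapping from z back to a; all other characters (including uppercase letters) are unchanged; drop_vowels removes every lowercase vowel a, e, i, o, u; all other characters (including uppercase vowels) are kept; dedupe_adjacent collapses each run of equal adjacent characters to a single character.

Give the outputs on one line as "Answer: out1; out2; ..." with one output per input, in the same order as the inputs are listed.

"j"; "q"; "u"; "y"; "d"; "a"

Execution, op by op:
  "olnjrgim" -> "olnj" -> "jnlo" -> "j"
  "htuqlzqoq" -> "htuq" -> "quth" -> "q"
  "hru" -> "hru" -> "urh" -> "u"
  "sumyahecjjlf" -> "sumy" -> "ymus" -> "y"
  "mosdnoch" -> "mosd" -> "dsom" -> "d"
  "fqnaxbqz" -> "fqna" -> "anqf" -> "a"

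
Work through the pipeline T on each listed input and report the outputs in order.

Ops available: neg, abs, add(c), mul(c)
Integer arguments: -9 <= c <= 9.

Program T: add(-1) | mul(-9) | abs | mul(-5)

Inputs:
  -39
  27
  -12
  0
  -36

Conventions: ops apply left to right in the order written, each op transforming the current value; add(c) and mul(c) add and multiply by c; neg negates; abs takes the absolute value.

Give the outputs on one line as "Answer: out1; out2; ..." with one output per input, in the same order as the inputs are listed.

-1800; -1170; -585; -45; -1665

Execution, op by op:
  -39 -> -40 -> 360 -> 360 -> -1800
  27 -> 26 -> -234 -> 234 -> -1170
  -12 -> -13 -> 117 -> 117 -> -585
  0 -> -1 -> 9 -> 9 -> -45
  -36 -> -37 -> 333 -> 333 -> -1665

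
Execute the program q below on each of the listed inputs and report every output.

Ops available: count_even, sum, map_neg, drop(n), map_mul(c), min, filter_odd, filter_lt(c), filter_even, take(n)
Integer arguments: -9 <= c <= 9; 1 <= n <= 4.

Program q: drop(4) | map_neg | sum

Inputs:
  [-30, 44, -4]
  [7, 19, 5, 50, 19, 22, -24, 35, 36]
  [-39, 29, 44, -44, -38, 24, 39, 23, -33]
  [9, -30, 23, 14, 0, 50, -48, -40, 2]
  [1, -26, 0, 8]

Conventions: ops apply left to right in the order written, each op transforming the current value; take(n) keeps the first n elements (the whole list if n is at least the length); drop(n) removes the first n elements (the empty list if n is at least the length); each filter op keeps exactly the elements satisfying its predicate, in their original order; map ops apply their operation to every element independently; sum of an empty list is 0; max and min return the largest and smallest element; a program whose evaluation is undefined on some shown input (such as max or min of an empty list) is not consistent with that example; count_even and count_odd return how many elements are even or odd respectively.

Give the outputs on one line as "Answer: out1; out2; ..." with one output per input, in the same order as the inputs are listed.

Execution, op by op:
  [-30, 44, -4] -> [] -> [] -> 0
  [7, 19, 5, 50, 19, 22, -24, 35, 36] -> [19, 22, -24, 35, 36] -> [-19, -22, 24, -35, -36] -> -88
  [-39, 29, 44, -44, -38, 24, 39, 23, -33] -> [-38, 24, 39, 23, -33] -> [38, -24, -39, -23, 33] -> -15
  [9, -30, 23, 14, 0, 50, -48, -40, 2] -> [0, 50, -48, -40, 2] -> [0, -50, 48, 40, -2] -> 36
  [1, -26, 0, 8] -> [] -> [] -> 0

0; -88; -15; 36; 0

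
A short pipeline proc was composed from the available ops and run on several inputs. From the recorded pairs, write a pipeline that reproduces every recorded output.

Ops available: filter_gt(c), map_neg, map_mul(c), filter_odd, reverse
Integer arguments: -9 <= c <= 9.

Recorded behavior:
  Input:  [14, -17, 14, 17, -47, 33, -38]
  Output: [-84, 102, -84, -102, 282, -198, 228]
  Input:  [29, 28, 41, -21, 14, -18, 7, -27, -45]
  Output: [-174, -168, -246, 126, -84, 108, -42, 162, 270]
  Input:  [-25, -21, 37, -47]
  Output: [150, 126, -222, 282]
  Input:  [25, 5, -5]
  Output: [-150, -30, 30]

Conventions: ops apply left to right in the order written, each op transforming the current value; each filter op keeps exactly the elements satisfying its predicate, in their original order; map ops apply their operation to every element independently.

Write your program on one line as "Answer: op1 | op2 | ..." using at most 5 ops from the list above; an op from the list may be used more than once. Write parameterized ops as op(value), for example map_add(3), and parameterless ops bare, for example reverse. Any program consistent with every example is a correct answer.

map_mul(-2) | reverse | map_mul(3) | reverse

Check, running the answer program on each example:
  [14, -17, 14, 17, -47, 33, -38] -> [-28, 34, -28, -34, 94, -66, 76] -> [76, -66, 94, -34, -28, 34, -28] -> [228, -198, 282, -102, -84, 102, -84] -> [-84, 102, -84, -102, 282, -198, 228]
  [29, 28, 41, -21, 14, -18, 7, -27, -45] -> [-58, -56, -82, 42, -28, 36, -14, 54, 90] -> [90, 54, -14, 36, -28, 42, -82, -56, -58] -> [270, 162, -42, 108, -84, 126, -246, -168, -174] -> [-174, -168, -246, 126, -84, 108, -42, 162, 270]
  [-25, -21, 37, -47] -> [50, 42, -74, 94] -> [94, -74, 42, 50] -> [282, -222, 126, 150] -> [150, 126, -222, 282]
  [25, 5, -5] -> [-50, -10, 10] -> [10, -10, -50] -> [30, -30, -150] -> [-150, -30, 30]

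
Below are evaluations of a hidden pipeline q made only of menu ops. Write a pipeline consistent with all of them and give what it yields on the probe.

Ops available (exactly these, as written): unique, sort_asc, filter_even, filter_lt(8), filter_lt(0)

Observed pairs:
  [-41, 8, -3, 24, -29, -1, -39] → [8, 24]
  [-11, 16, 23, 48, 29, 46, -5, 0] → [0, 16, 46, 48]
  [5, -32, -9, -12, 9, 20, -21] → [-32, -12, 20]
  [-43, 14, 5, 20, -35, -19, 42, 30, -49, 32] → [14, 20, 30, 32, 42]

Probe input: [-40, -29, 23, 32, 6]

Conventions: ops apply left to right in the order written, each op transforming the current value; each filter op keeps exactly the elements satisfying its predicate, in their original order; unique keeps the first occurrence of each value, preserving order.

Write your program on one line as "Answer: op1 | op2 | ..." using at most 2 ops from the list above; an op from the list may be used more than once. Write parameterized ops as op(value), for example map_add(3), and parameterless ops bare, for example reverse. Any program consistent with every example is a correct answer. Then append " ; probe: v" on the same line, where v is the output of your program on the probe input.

filter_even | sort_asc ; probe: [-40, 6, 32]

Check, running the answer program on each example:
  [-41, 8, -3, 24, -29, -1, -39] -> [8, 24] -> [8, 24]
  [-11, 16, 23, 48, 29, 46, -5, 0] -> [16, 48, 46, 0] -> [0, 16, 46, 48]
  [5, -32, -9, -12, 9, 20, -21] -> [-32, -12, 20] -> [-32, -12, 20]
  [-43, 14, 5, 20, -35, -19, 42, 30, -49, 32] -> [14, 20, 42, 30, 32] -> [14, 20, 30, 32, 42]
  probe: [-40, -29, 23, 32, 6] -> [-40, 32, 6] -> [-40, 6, 32]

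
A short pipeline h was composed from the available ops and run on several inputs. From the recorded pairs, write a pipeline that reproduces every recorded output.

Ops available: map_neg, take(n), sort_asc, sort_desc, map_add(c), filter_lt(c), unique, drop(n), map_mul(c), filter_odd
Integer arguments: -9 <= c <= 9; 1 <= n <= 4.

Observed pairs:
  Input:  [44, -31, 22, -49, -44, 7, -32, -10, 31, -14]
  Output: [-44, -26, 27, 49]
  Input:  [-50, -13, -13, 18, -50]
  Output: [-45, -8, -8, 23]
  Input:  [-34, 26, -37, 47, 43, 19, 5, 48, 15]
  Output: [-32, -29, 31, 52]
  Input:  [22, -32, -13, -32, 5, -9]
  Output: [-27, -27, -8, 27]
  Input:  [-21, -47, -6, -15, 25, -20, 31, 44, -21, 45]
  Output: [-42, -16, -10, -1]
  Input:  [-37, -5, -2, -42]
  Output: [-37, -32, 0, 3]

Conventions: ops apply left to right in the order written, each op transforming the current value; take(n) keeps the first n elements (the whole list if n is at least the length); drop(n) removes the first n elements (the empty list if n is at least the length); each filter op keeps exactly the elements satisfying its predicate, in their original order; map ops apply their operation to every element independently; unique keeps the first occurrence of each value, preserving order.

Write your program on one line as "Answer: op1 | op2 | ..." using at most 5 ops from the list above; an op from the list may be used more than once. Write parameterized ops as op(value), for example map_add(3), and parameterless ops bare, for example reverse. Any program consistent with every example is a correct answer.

take(4) | sort_asc | map_add(1) | map_add(4)

Check, running the answer program on each example:
  [44, -31, 22, -49, -44, 7, -32, -10, 31, -14] -> [44, -31, 22, -49] -> [-49, -31, 22, 44] -> [-48, -30, 23, 45] -> [-44, -26, 27, 49]
  [-50, -13, -13, 18, -50] -> [-50, -13, -13, 18] -> [-50, -13, -13, 18] -> [-49, -12, -12, 19] -> [-45, -8, -8, 23]
  [-34, 26, -37, 47, 43, 19, 5, 48, 15] -> [-34, 26, -37, 47] -> [-37, -34, 26, 47] -> [-36, -33, 27, 48] -> [-32, -29, 31, 52]
  [22, -32, -13, -32, 5, -9] -> [22, -32, -13, -32] -> [-32, -32, -13, 22] -> [-31, -31, -12, 23] -> [-27, -27, -8, 27]
  [-21, -47, -6, -15, 25, -20, 31, 44, -21, 45] -> [-21, -47, -6, -15] -> [-47, -21, -15, -6] -> [-46, -20, -14, -5] -> [-42, -16, -10, -1]
  [-37, -5, -2, -42] -> [-37, -5, -2, -42] -> [-42, -37, -5, -2] -> [-41, -36, -4, -1] -> [-37, -32, 0, 3]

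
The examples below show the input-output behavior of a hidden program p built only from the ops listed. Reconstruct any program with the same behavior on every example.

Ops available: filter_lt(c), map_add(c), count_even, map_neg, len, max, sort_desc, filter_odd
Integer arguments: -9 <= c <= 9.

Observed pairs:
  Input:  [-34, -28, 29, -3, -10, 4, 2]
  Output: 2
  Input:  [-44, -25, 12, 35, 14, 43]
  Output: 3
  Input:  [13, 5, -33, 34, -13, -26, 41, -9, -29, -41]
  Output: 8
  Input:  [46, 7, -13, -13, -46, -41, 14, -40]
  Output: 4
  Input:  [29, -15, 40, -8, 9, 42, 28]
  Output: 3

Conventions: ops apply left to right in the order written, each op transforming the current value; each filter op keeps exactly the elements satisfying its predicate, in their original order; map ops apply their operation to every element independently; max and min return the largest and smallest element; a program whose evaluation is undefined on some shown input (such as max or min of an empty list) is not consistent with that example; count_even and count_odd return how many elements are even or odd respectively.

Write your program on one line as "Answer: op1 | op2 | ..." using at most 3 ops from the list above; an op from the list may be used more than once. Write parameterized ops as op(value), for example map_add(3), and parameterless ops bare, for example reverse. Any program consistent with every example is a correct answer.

filter_odd | map_neg | len

Check, running the answer program on each example:
  [-34, -28, 29, -3, -10, 4, 2] -> [29, -3] -> [-29, 3] -> 2
  [-44, -25, 12, 35, 14, 43] -> [-25, 35, 43] -> [25, -35, -43] -> 3
  [13, 5, -33, 34, -13, -26, 41, -9, -29, -41] -> [13, 5, -33, -13, 41, -9, -29, -41] -> [-13, -5, 33, 13, -41, 9, 29, 41] -> 8
  [46, 7, -13, -13, -46, -41, 14, -40] -> [7, -13, -13, -41] -> [-7, 13, 13, 41] -> 4
  [29, -15, 40, -8, 9, 42, 28] -> [29, -15, 9] -> [-29, 15, -9] -> 3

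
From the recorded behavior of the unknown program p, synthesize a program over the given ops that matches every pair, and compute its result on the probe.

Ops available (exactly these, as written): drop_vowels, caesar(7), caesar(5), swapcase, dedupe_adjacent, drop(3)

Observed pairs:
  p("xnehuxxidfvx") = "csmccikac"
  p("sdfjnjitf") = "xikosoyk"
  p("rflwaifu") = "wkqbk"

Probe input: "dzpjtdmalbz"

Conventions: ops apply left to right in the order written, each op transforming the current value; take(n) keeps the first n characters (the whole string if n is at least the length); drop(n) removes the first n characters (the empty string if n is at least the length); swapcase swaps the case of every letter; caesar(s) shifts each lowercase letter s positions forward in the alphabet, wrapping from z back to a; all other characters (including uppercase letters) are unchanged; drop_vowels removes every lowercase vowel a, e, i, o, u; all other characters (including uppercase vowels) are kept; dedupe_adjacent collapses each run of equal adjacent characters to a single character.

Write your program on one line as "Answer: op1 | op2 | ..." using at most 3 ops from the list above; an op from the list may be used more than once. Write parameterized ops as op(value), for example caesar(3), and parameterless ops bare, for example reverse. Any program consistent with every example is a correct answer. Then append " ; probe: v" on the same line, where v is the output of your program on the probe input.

drop_vowels | caesar(5) ; probe: "ieuoyirqge"

Check, running the answer program on each example:
  "xnehuxxidfvx" -> "xnhxxdfvx" -> "csmccikac"
  "sdfjnjitf" -> "sdfjnjtf" -> "xikosoyk"
  "rflwaifu" -> "rflwf" -> "wkqbk"
  probe: "dzpjtdmalbz" -> "dzpjtdmlbz" -> "ieuoyirqge"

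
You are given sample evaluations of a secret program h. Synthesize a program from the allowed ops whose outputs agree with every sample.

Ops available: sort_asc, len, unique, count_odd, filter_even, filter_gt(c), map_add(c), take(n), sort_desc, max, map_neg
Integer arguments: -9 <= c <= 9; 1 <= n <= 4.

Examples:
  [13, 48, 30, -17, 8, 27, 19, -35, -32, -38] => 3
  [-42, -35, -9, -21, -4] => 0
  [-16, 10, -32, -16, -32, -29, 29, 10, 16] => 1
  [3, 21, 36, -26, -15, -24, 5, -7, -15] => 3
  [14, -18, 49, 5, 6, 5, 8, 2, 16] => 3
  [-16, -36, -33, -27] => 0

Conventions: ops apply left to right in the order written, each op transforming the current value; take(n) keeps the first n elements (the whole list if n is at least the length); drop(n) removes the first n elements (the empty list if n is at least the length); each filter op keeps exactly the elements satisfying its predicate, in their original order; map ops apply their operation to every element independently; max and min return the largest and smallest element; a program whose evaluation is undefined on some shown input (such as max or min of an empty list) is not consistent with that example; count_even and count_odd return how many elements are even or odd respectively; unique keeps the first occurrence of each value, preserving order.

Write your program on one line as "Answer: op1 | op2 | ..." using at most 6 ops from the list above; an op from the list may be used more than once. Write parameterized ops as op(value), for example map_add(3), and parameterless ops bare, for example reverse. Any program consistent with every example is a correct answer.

filter_gt(-7) | map_add(-3) | map_add(-1) | sort_asc | count_odd

Check, running the answer program on each example:
  [13, 48, 30, -17, 8, 27, 19, -35, -32, -38] -> [13, 48, 30, 8, 27, 19] -> [10, 45, 27, 5, 24, 16] -> [9, 44, 26, 4, 23, 15] -> [4, 9, 15, 23, 26, 44] -> 3
  [-42, -35, -9, -21, -4] -> [-4] -> [-7] -> [-8] -> [-8] -> 0
  [-16, 10, -32, -16, -32, -29, 29, 10, 16] -> [10, 29, 10, 16] -> [7, 26, 7, 13] -> [6, 25, 6, 12] -> [6, 6, 12, 25] -> 1
  [3, 21, 36, -26, -15, -24, 5, -7, -15] -> [3, 21, 36, 5] -> [0, 18, 33, 2] -> [-1, 17, 32, 1] -> [-1, 1, 17, 32] -> 3
  [14, -18, 49, 5, 6, 5, 8, 2, 16] -> [14, 49, 5, 6, 5, 8, 2, 16] -> [11, 46, 2, 3, 2, 5, -1, 13] -> [10, 45, 1, 2, 1, 4, -2, 12] -> [-2, 1, 1, 2, 4, 10, 12, 45] -> 3
  [-16, -36, -33, -27] -> [] -> [] -> [] -> [] -> 0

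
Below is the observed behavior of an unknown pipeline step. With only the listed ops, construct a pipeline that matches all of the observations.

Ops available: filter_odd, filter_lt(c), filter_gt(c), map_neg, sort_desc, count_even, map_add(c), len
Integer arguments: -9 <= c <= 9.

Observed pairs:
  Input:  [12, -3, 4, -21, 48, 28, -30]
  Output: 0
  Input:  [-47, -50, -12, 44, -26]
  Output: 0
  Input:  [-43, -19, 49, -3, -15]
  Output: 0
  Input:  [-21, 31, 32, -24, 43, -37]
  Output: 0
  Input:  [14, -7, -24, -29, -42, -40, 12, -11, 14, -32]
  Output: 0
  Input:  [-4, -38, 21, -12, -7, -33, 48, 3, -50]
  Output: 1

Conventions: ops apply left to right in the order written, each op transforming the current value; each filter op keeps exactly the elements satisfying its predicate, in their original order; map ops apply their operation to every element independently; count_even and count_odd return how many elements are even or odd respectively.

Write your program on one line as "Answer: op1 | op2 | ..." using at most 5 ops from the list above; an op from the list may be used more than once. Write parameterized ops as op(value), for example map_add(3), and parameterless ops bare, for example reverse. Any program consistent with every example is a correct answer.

filter_lt(-2) | filter_gt(-9) | map_neg | count_even

Check, running the answer program on each example:
  [12, -3, 4, -21, 48, 28, -30] -> [-3, -21, -30] -> [-3] -> [3] -> 0
  [-47, -50, -12, 44, -26] -> [-47, -50, -12, -26] -> [] -> [] -> 0
  [-43, -19, 49, -3, -15] -> [-43, -19, -3, -15] -> [-3] -> [3] -> 0
  [-21, 31, 32, -24, 43, -37] -> [-21, -24, -37] -> [] -> [] -> 0
  [14, -7, -24, -29, -42, -40, 12, -11, 14, -32] -> [-7, -24, -29, -42, -40, -11, -32] -> [-7] -> [7] -> 0
  [-4, -38, 21, -12, -7, -33, 48, 3, -50] -> [-4, -38, -12, -7, -33, -50] -> [-4, -7] -> [4, 7] -> 1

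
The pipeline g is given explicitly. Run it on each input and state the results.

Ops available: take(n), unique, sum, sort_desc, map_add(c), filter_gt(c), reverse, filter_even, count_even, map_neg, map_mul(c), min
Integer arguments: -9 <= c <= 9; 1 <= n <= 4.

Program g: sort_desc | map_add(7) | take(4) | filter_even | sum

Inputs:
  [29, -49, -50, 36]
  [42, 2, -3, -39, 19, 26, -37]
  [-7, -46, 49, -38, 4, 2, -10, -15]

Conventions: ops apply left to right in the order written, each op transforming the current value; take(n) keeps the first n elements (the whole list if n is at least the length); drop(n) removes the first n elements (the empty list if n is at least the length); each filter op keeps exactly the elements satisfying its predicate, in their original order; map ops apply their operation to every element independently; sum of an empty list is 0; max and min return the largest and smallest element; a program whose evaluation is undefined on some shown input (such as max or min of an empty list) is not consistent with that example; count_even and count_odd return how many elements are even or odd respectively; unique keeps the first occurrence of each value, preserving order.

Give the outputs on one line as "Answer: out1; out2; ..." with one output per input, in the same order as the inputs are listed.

-6; 26; 56

Execution, op by op:
  [29, -49, -50, 36] -> [36, 29, -49, -50] -> [43, 36, -42, -43] -> [43, 36, -42, -43] -> [36, -42] -> -6
  [42, 2, -3, -39, 19, 26, -37] -> [42, 26, 19, 2, -3, -37, -39] -> [49, 33, 26, 9, 4, -30, -32] -> [49, 33, 26, 9] -> [26] -> 26
  [-7, -46, 49, -38, 4, 2, -10, -15] -> [49, 4, 2, -7, -10, -15, -38, -46] -> [56, 11, 9, 0, -3, -8, -31, -39] -> [56, 11, 9, 0] -> [56, 0] -> 56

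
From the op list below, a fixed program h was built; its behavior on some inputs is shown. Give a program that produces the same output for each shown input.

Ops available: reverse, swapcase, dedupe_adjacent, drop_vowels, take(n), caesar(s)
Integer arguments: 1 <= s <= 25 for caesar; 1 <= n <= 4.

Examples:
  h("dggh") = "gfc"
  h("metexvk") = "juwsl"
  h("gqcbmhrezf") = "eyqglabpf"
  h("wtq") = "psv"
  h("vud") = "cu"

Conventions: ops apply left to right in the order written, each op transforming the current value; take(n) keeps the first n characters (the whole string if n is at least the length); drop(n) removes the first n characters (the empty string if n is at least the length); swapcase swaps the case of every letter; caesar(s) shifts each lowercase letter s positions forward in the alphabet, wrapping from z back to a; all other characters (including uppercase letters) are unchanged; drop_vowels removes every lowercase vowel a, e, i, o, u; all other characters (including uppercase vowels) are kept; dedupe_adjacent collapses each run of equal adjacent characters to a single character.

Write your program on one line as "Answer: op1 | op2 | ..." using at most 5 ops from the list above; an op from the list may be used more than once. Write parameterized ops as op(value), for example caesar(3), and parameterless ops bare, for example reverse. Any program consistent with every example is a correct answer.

drop_vowels | reverse | caesar(25) | dedupe_adjacent

Check, running the answer program on each example:
  "dggh" -> "dggh" -> "hggd" -> "gffc" -> "gfc"
  "metexvk" -> "mtxvk" -> "kvxtm" -> "juwsl" -> "juwsl"
  "gqcbmhrezf" -> "gqcbmhrzf" -> "fzrhmbcqg" -> "eyqglabpf" -> "eyqglabpf"
  "wtq" -> "wtq" -> "qtw" -> "psv" -> "psv"
  "vud" -> "vd" -> "dv" -> "cu" -> "cu"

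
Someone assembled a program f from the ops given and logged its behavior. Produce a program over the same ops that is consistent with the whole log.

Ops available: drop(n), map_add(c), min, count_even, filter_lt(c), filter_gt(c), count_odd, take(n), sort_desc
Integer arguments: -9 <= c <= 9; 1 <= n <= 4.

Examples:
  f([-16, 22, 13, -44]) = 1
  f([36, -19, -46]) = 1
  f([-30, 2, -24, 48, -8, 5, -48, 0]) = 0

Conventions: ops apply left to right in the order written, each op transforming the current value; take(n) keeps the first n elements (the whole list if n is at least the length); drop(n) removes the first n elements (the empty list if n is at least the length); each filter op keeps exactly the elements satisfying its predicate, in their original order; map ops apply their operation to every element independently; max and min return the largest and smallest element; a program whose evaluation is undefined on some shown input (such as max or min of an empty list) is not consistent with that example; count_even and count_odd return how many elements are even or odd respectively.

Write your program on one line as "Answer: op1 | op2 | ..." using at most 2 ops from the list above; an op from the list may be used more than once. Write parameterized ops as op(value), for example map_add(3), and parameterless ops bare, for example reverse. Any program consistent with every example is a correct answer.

take(4) | count_odd

Check, running the answer program on each example:
  [-16, 22, 13, -44] -> [-16, 22, 13, -44] -> 1
  [36, -19, -46] -> [36, -19, -46] -> 1
  [-30, 2, -24, 48, -8, 5, -48, 0] -> [-30, 2, -24, 48] -> 0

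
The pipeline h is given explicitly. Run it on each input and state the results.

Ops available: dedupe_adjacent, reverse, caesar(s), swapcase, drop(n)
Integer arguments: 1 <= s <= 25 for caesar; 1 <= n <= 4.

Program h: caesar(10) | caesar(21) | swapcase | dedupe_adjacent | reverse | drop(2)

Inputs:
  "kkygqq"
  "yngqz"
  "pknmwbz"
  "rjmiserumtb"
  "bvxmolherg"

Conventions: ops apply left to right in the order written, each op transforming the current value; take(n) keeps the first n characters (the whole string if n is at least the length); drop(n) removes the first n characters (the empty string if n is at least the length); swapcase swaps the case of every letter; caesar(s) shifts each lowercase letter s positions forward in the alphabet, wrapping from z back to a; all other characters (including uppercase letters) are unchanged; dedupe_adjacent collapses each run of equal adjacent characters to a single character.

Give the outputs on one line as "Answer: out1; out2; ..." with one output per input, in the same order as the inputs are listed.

"DP"; "LSD"; "BRSPU"; "RZWJXNROW"; "JMQTRCAG"

Execution, op by op:
  "kkygqq" -> "uuiqaa" -> "ppdlvv" -> "PPDLVV" -> "PDLV" -> "VLDP" -> "DP"
  "yngqz" -> "ixqaj" -> "dslve" -> "DSLVE" -> "DSLVE" -> "EVLSD" -> "LSD"
  "pknmwbz" -> "zuxwglj" -> "upsrbge" -> "UPSRBGE" -> "UPSRBGE" -> "EGBRSPU" -> "BRSPU"
  "rjmiserumtb" -> "btwscobewdl" -> "wornxjwzryg" -> "WORNXJWZRYG" -> "WORNXJWZRYG" -> "GYRZWJXNROW" -> "RZWJXNROW"
  "bvxmolherg" -> "lfhwyvrobq" -> "gacrtqmjwl" -> "GACRTQMJWL" -> "GACRTQMJWL" -> "LWJMQTRCAG" -> "JMQTRCAG"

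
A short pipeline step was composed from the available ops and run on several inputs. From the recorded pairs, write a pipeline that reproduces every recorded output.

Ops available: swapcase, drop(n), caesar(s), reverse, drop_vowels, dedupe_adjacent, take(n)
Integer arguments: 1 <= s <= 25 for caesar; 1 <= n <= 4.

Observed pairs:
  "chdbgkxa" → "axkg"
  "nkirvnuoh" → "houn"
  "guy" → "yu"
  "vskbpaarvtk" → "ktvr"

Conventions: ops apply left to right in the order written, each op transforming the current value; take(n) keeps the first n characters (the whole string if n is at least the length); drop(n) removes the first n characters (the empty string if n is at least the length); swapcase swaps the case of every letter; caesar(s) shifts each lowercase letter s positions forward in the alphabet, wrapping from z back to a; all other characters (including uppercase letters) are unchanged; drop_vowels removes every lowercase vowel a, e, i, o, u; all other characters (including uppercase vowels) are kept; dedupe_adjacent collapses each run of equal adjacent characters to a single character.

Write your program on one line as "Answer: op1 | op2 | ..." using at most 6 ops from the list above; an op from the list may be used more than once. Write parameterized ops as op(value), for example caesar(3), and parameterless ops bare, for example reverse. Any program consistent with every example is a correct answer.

swapcase | drop(1) | swapcase | reverse | take(4)

Check, running the answer program on each example:
  "chdbgkxa" -> "CHDBGKXA" -> "HDBGKXA" -> "hdbgkxa" -> "axkgbdh" -> "axkg"
  "nkirvnuoh" -> "NKIRVNUOH" -> "KIRVNUOH" -> "kirvnuoh" -> "hounvrik" -> "houn"
  "guy" -> "GUY" -> "UY" -> "uy" -> "yu" -> "yu"
  "vskbpaarvtk" -> "VSKBPAARVTK" -> "SKBPAARVTK" -> "skbpaarvtk" -> "ktvraapbks" -> "ktvr"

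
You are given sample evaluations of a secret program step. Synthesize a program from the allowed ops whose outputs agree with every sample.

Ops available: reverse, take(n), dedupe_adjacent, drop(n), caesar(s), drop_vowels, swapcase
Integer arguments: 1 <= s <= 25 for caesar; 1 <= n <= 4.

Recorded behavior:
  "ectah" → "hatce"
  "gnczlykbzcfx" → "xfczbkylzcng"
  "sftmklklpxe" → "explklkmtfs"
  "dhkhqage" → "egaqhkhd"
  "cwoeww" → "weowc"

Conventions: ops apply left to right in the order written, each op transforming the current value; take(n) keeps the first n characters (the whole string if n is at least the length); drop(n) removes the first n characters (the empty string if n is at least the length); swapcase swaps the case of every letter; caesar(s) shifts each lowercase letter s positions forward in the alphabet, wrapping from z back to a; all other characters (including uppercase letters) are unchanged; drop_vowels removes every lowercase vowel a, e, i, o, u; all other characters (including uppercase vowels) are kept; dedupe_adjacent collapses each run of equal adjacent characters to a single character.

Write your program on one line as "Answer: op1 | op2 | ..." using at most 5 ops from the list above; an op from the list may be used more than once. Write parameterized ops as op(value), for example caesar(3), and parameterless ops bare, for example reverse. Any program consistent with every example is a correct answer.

swapcase | dedupe_adjacent | reverse | swapcase

Check, running the answer program on each example:
  "ectah" -> "ECTAH" -> "ECTAH" -> "HATCE" -> "hatce"
  "gnczlykbzcfx" -> "GNCZLYKBZCFX" -> "GNCZLYKBZCFX" -> "XFCZBKYLZCNG" -> "xfczbkylzcng"
  "sftmklklpxe" -> "SFTMKLKLPXE" -> "SFTMKLKLPXE" -> "EXPLKLKMTFS" -> "explklkmtfs"
  "dhkhqage" -> "DHKHQAGE" -> "DHKHQAGE" -> "EGAQHKHD" -> "egaqhkhd"
  "cwoeww" -> "CWOEWW" -> "CWOEW" -> "WEOWC" -> "weowc"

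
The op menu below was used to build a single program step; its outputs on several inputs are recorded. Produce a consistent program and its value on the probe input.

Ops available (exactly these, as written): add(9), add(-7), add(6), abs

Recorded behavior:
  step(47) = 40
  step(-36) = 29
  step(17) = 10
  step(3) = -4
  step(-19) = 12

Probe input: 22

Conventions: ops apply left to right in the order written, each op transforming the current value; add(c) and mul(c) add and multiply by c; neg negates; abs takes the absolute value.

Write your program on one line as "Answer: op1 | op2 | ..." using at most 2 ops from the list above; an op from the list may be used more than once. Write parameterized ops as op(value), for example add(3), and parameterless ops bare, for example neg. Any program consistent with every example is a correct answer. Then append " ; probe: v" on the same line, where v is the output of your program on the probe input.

abs | add(-7) ; probe: 15

Check, running the answer program on each example:
  47 -> 47 -> 40
  -36 -> 36 -> 29
  17 -> 17 -> 10
  3 -> 3 -> -4
  -19 -> 19 -> 12
  probe: 22 -> 22 -> 15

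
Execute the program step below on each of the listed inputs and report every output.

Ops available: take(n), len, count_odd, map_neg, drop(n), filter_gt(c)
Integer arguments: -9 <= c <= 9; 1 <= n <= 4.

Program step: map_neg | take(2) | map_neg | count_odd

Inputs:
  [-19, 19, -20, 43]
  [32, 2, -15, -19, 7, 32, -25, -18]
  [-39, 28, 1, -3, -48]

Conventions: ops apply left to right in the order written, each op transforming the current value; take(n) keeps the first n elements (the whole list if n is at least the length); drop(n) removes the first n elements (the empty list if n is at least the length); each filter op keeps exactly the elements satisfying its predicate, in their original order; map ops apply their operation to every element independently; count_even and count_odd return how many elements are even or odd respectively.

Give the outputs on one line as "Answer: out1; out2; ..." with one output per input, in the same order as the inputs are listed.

Execution, op by op:
  [-19, 19, -20, 43] -> [19, -19, 20, -43] -> [19, -19] -> [-19, 19] -> 2
  [32, 2, -15, -19, 7, 32, -25, -18] -> [-32, -2, 15, 19, -7, -32, 25, 18] -> [-32, -2] -> [32, 2] -> 0
  [-39, 28, 1, -3, -48] -> [39, -28, -1, 3, 48] -> [39, -28] -> [-39, 28] -> 1

2; 0; 1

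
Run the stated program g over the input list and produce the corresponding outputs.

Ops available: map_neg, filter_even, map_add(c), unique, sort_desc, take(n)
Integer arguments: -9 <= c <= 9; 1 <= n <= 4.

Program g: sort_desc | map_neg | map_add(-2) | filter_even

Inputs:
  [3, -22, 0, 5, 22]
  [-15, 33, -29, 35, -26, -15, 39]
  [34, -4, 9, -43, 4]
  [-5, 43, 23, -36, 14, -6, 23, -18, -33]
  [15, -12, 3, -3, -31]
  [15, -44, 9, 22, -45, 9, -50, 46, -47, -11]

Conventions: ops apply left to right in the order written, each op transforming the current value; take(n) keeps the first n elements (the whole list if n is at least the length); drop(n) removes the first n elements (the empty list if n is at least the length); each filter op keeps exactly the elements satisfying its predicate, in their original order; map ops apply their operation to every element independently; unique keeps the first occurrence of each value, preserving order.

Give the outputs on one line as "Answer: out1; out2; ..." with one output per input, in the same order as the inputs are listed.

Execution, op by op:
  [3, -22, 0, 5, 22] -> [22, 5, 3, 0, -22] -> [-22, -5, -3, 0, 22] -> [-24, -7, -5, -2, 20] -> [-24, -2, 20]
  [-15, 33, -29, 35, -26, -15, 39] -> [39, 35, 33, -15, -15, -26, -29] -> [-39, -35, -33, 15, 15, 26, 29] -> [-41, -37, -35, 13, 13, 24, 27] -> [24]
  [34, -4, 9, -43, 4] -> [34, 9, 4, -4, -43] -> [-34, -9, -4, 4, 43] -> [-36, -11, -6, 2, 41] -> [-36, -6, 2]
  [-5, 43, 23, -36, 14, -6, 23, -18, -33] -> [43, 23, 23, 14, -5, -6, -18, -33, -36] -> [-43, -23, -23, -14, 5, 6, 18, 33, 36] -> [-45, -25, -25, -16, 3, 4, 16, 31, 34] -> [-16, 4, 16, 34]
  [15, -12, 3, -3, -31] -> [15, 3, -3, -12, -31] -> [-15, -3, 3, 12, 31] -> [-17, -5, 1, 10, 29] -> [10]
  [15, -44, 9, 22, -45, 9, -50, 46, -47, -11] -> [46, 22, 15, 9, 9, -11, -44, -45, -47, -50] -> [-46, -22, -15, -9, -9, 11, 44, 45, 47, 50] -> [-48, -24, -17, -11, -11, 9, 42, 43, 45, 48] -> [-48, -24, 42, 48]

[-24, -2, 20]; [24]; [-36, -6, 2]; [-16, 4, 16, 34]; [10]; [-48, -24, 42, 48]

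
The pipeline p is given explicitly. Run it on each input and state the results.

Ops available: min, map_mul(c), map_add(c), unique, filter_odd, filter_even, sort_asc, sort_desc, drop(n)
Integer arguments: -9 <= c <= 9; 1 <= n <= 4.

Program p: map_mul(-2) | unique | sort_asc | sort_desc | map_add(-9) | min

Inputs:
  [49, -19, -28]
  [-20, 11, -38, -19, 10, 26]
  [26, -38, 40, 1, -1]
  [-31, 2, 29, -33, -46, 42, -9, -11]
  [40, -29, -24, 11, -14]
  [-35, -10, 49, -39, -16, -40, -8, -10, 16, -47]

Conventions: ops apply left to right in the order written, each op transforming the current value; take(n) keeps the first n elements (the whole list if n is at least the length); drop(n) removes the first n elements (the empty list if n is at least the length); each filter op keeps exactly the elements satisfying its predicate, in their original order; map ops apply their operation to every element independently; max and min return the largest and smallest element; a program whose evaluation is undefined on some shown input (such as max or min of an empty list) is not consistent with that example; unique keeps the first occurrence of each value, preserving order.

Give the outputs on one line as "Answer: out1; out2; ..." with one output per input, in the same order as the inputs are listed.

-107; -61; -89; -93; -89; -107

Execution, op by op:
  [49, -19, -28] -> [-98, 38, 56] -> [-98, 38, 56] -> [-98, 38, 56] -> [56, 38, -98] -> [47, 29, -107] -> -107
  [-20, 11, -38, -19, 10, 26] -> [40, -22, 76, 38, -20, -52] -> [40, -22, 76, 38, -20, -52] -> [-52, -22, -20, 38, 40, 76] -> [76, 40, 38, -20, -22, -52] -> [67, 31, 29, -29, -31, -61] -> -61
  [26, -38, 40, 1, -1] -> [-52, 76, -80, -2, 2] -> [-52, 76, -80, -2, 2] -> [-80, -52, -2, 2, 76] -> [76, 2, -2, -52, -80] -> [67, -7, -11, -61, -89] -> -89
  [-31, 2, 29, -33, -46, 42, -9, -11] -> [62, -4, -58, 66, 92, -84, 18, 22] -> [62, -4, -58, 66, 92, -84, 18, 22] -> [-84, -58, -4, 18, 22, 62, 66, 92] -> [92, 66, 62, 22, 18, -4, -58, -84] -> [83, 57, 53, 13, 9, -13, -67, -93] -> -93
  [40, -29, -24, 11, -14] -> [-80, 58, 48, -22, 28] -> [-80, 58, 48, -22, 28] -> [-80, -22, 28, 48, 58] -> [58, 48, 28, -22, -80] -> [49, 39, 19, -31, -89] -> -89
  [-35, -10, 49, -39, -16, -40, -8, -10, 16, -47] -> [70, 20, -98, 78, 32, 80, 16, 20, -32, 94] -> [70, 20, -98, 78, 32, 80, 16, -32, 94] -> [-98, -32, 16, 20, 32, 70, 78, 80, 94] -> [94, 80, 78, 70, 32, 20, 16, -32, -98] -> [85, 71, 69, 61, 23, 11, 7, -41, -107] -> -107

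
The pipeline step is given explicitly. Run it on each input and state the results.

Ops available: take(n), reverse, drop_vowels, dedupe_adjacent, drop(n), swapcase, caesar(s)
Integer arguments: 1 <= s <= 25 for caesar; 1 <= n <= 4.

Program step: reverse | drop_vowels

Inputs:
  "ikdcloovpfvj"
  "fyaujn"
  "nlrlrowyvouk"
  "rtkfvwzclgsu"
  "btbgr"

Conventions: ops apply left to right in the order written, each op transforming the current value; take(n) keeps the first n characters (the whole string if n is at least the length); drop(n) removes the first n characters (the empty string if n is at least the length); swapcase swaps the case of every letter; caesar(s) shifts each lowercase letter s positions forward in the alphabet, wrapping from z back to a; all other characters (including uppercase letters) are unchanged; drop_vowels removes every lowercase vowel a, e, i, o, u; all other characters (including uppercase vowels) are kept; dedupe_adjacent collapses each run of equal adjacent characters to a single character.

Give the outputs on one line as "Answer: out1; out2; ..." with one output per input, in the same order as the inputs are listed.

"jvfpvlcdk"; "njyf"; "kvywrlrln"; "sglczwvfktr"; "rgbtb"

Execution, op by op:
  "ikdcloovpfvj" -> "jvfpvoolcdki" -> "jvfpvlcdk"
  "fyaujn" -> "njuayf" -> "njyf"
  "nlrlrowyvouk" -> "kuovyworlrln" -> "kvywrlrln"
  "rtkfvwzclgsu" -> "usglczwvfktr" -> "sglczwvfktr"
  "btbgr" -> "rgbtb" -> "rgbtb"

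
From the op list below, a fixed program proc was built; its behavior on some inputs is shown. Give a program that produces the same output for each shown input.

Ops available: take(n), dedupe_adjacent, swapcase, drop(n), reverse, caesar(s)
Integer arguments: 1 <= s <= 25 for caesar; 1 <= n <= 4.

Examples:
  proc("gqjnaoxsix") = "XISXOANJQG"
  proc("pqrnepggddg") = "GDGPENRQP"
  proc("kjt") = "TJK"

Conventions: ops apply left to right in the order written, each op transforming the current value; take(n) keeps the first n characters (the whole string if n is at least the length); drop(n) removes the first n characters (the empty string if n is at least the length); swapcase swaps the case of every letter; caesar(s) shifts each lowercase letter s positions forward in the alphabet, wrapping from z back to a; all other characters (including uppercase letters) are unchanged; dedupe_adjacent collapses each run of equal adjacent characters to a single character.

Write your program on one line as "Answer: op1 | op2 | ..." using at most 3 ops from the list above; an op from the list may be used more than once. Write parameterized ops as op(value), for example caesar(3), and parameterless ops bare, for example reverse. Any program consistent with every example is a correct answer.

reverse | dedupe_adjacent | swapcase

Check, running the answer program on each example:
  "gqjnaoxsix" -> "xisxoanjqg" -> "xisxoanjqg" -> "XISXOANJQG"
  "pqrnepggddg" -> "gddggpenrqp" -> "gdgpenrqp" -> "GDGPENRQP"
  "kjt" -> "tjk" -> "tjk" -> "TJK"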